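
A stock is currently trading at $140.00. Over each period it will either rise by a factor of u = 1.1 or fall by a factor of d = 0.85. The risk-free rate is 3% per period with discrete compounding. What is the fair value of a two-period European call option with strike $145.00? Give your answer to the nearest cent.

Risk-neutral probability p = (1 + 0.03 − 0.85)/(1.1 − 0.85) = 0.1800/0.2500 = 0.7200
Terminal stock prices: S_uu = 169.4, S_ud = 130.9, S_dd = 101.1
Terminal payoffs (S − K): max(24.4, 0) = 24.4, max(-14.1, 0) = 0, max(-43.85, 0) = 0
Node u (S = 154): V_u = 1/1.03·[0.7200·24.4000 + 0.2800·0.0000] = 17.0563
Node d (S = 119): V_d = 1/1.03·[0.7200·0.0000 + 0.2800·0.0000] = 0.0000
Node 0 (S = 140): V_0 = 1/1.03·[0.7200·17.0563 + 0.2800·0.0000] = 11.9229

$11.92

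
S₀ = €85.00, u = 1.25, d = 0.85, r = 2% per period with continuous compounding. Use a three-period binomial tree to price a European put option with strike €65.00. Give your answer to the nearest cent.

€2.29

Risk-neutral probability p = (e^0.02 − 0.85)/(1.25 − 0.85) = 0.1702/0.4000 = 0.4255
Terminal stock prices: S_uuu = 166, S_uud = 112.9, S_udd = 76.77, S_ddd = 52.2
Terminal payoffs (K − S): max(-101, 0) = 0, max(-47.89, 0) = 0, max(-11.77, 0) = 0, max(12.8, 0) = 12.8
Node uu (S = 132.8): V_uu = e^(−0.02)·[0.4255·0.0000 + 0.5745·0.0000] = 0.0000
Node ud (S = 90.31): V_ud = e^(−0.02)·[0.4255·0.0000 + 0.5745·0.0000] = 0.0000
Node dd (S = 61.41): V_dd = e^(−0.02)·[0.4255·0.0000 + 0.5745·12.7994] = 7.2076
Node u (S = 106.2): V_u = e^(−0.02)·[0.4255·0.0000 + 0.5745·0.0000] = 0.0000
Node d (S = 72.25): V_d = e^(−0.02)·[0.4255·0.0000 + 0.5745·7.2076] = 4.0587
Node 0 (S = 85): V_0 = e^(−0.02)·[0.4255·0.0000 + 0.5745·4.0587] = 2.2856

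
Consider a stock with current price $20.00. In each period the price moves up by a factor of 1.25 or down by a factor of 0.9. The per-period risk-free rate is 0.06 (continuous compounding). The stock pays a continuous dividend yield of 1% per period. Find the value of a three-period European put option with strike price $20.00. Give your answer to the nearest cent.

$0.83

Per-period risk-free factor R = e^0.06 = 1.0618; dividend-adjusted growth = e^(0.06−0.01) = 1.0513.
Risk-neutral probability p = (1.0513 − 0.9)/(1.25 − 0.9) = 0.1513/0.3500 = 0.4322
Terminal stock prices: S_uuu = 39.06, S_uud = 28.12, S_udd = 20.25, S_ddd = 14.58
Terminal payoffs (K − S): max(-19.06, 0) = 0, max(-8.125, 0) = 0, max(-0.25, 0) = 0, max(5.42, 0) = 5.42
Node uu (S = 31.25): V_uu = e^(−0.06)·[0.4322·0.0000 + 0.5678·0.0000] = 0.0000
Node ud (S = 22.5): V_ud = e^(−0.06)·[0.4322·0.0000 + 0.5678·0.0000] = 0.0000
Node dd (S = 16.2): V_dd = e^(−0.06)·[0.4322·0.0000 + 0.5678·5.4200] = 2.8982
Node u (S = 25): V_u = e^(−0.06)·[0.4322·0.0000 + 0.5678·0.0000] = 0.0000
Node d (S = 18): V_d = e^(−0.06)·[0.4322·0.0000 + 0.5678·2.8982] = 1.5498
Node 0 (S = 20): V_0 = e^(−0.06)·[0.4322·0.0000 + 0.5678·1.5498] = 0.8287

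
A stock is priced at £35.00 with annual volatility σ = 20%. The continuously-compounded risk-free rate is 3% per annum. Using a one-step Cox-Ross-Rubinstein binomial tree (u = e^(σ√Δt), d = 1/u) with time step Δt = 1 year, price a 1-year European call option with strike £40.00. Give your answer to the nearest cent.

CRR parameters: u = e^(σ√Δt) = e^(0.2·√1) = 1.2214, d = 1/u = 0.8187
Per-period rate: rΔt = 0.03·1 = 0.03, so R = e^0.03 = 1.0305
Risk-neutral probability p = (e^0.03 − 0.8187)/(1.2214 − 0.8187) = 0.2117/0.4027 = 0.5258
Terminal stock prices: S_u = 42.75, S_d = 28.66
Terminal payoffs (S − K): max(2.749, 0) = 2.749, max(-11.34, 0) = 0
Node 0 (S = 35): V_0 = e^(−0.03)·[0.5258·2.7491 + 0.4742·0.0000] = 1.4027

£1.40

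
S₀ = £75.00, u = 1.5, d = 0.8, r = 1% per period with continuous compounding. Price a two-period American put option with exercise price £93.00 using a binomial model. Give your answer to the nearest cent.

Risk-neutral probability p = (e^0.01 − 0.8)/(1.5 − 0.8) = 0.2101/0.7000 = 0.3001
Terminal stock prices: S_uu = 168.8, S_ud = 90, S_dd = 48
Terminal payoffs (K − S): max(-75.75, 0) = 0, max(3, 0) = 3, max(45, 0) = 45
Node u (S = 112.5): continuation = e^(−0.01)·[0.3001·0.0000 + 0.6999·3.0000] = 2.0789; exercise value = 0.0000 ≤ continuation, so V_u = 2.0789
Node d (S = 60): continuation = e^(−0.01)·[0.3001·3.0000 + 0.6999·45.0000] = 32.0746; exercise value = 33.0000 > continuation, so V_d = 33.0000 (exercise)
Node 0 (S = 75): continuation = e^(−0.01)·[0.3001·2.0789 + 0.6999·33.0000] = 23.4854; exercise value = 18.0000 ≤ continuation, so V_0 = 23.4854

£23.49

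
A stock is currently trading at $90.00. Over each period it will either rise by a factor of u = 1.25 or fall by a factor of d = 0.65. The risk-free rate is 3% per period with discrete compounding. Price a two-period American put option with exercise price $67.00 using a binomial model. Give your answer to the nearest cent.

$3.67

Risk-neutral probability p = (1 + 0.03 − 0.65)/(1.25 − 0.65) = 0.3800/0.6000 = 0.6333
Terminal stock prices: S_uu = 140.6, S_ud = 73.12, S_dd = 38.03
Terminal payoffs (K − S): max(-73.62, 0) = 0, max(-6.125, 0) = 0, max(28.97, 0) = 28.97
Node u (S = 112.5): continuation = 1/1.03·[0.6333·0.0000 + 0.3667·0.0000] = 0.0000; exercise value = 0.0000 ≤ continuation, so V_u = 0.0000
Node d (S = 58.5): continuation = 1/1.03·[0.6333·0.0000 + 0.3667·28.9750] = 10.3147; exercise value = 8.5000 ≤ continuation, so V_d = 10.3147
Node 0 (S = 90): continuation = 1/1.03·[0.6333·0.0000 + 0.3667·10.3147] = 3.6719; exercise value = 0.0000 ≤ continuation, so V_0 = 3.6719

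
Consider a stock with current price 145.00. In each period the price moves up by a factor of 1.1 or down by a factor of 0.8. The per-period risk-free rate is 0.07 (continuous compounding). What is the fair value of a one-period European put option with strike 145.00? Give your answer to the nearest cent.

2.48

Risk-neutral probability p = (e^0.07 − 0.8)/(1.1 − 0.8) = 0.2725/0.3000 = 0.9084
Terminal stock prices: S_u = 159.5, S_d = 116
Terminal payoffs (K − S): max(-14.5, 0) = 0, max(29, 0) = 29
Node 0 (S = 145): V_0 = e^(−0.07)·[0.9084·0.0000 + 0.0916·29.0000] = 2.4779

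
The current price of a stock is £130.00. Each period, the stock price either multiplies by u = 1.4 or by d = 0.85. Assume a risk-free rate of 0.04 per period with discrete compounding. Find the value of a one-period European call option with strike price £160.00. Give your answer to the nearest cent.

Risk-neutral probability p = (1 + 0.04 − 0.85)/(1.4 − 0.85) = 0.1900/0.5500 = 0.3455
Terminal stock prices: S_u = 182, S_d = 110.5
Terminal payoffs (S − K): max(22, 0) = 22, max(-49.5, 0) = 0
Node 0 (S = 130): V_0 = 1/1.04·[0.3455·22.0000 + 0.6545·0.0000] = 7.3077

£7.31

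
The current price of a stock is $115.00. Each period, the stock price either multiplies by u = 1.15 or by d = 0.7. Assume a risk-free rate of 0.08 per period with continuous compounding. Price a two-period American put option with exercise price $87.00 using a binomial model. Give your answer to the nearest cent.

Risk-neutral probability p = (e^0.08 − 0.7)/(1.15 − 0.7) = 0.3833/0.4500 = 0.8517
Terminal stock prices: S_uu = 152.1, S_ud = 92.57, S_dd = 56.35
Terminal payoffs (K − S): max(-65.09, 0) = 0, max(-5.575, 0) = 0, max(30.65, 0) = 30.65
Node u (S = 132.2): continuation = e^(−0.08)·[0.8517·0.0000 + 0.1483·0.0000] = 0.0000; exercise value = 0.0000 ≤ continuation, so V_u = 0.0000
Node d (S = 80.5): continuation = e^(−0.08)·[0.8517·0.0000 + 0.1483·30.6500] = 4.1945; exercise value = 6.5000 > continuation, so V_d = 6.5000 (exercise)
Node 0 (S = 115): continuation = e^(−0.08)·[0.8517·0.0000 + 0.1483·6.5000] = 0.8895; exercise value = 0.0000 ≤ continuation, so V_0 = 0.8895

$0.89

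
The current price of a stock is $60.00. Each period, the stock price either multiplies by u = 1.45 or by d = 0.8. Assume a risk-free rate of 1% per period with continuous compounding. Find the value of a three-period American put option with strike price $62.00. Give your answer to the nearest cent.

$12.41

Risk-neutral probability p = (e^0.01 − 0.8)/(1.45 − 0.8) = 0.2101/0.6500 = 0.3232
Terminal stock prices: S_uuu = 182.9, S_uud = 100.9, S_udd = 55.68, S_ddd = 30.72
Terminal payoffs (K − S): max(-120.9, 0) = 0, max(-38.92, 0) = 0, max(6.32, 0) = 6.32, max(31.28, 0) = 31.28
Node uu (S = 126.2): continuation = e^(−0.01)·[0.3232·0.0000 + 0.6768·0.0000] = 0.0000; exercise value = 0.0000 ≤ continuation, so V_uu = 0.0000
Node ud (S = 69.6): continuation = e^(−0.01)·[0.3232·0.0000 + 0.6768·6.3200] = 4.2351; exercise value = 0.0000 ≤ continuation, so V_ud = 4.2351
Node dd (S = 38.4): continuation = e^(−0.01)·[0.3232·6.3200 + 0.6768·31.2800] = 22.9831; exercise value = 23.6000 > continuation, so V_dd = 23.6000 (exercise)
Node u (S = 87): continuation = e^(−0.01)·[0.3232·0.0000 + 0.6768·4.2351] = 2.8380; exercise value = 0.0000 ≤ continuation, so V_u = 2.8380
Node d (S = 48): continuation = e^(−0.01)·[0.3232·4.2351 + 0.6768·23.6000] = 17.1696; exercise value = 14.0000 ≤ continuation, so V_d = 17.1696
Node 0 (S = 60): continuation = e^(−0.01)·[0.3232·2.8380 + 0.6768·17.1696] = 12.4135; exercise value = 2.0000 ≤ continuation, so V_0 = 12.4135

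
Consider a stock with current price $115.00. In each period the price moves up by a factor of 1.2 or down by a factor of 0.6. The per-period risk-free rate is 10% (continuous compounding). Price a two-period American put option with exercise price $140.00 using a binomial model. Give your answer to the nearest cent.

$25.00

Risk-neutral probability p = (e^0.1 − 0.6)/(1.2 − 0.6) = 0.5052/0.6000 = 0.8420
Terminal stock prices: S_uu = 165.6, S_ud = 82.8, S_dd = 41.4
Terminal payoffs (K − S): max(-25.6, 0) = 0, max(57.2, 0) = 57.2, max(98.6, 0) = 98.6
Node u (S = 138): continuation = e^(−0.1)·[0.8420·0.0000 + 0.1580·57.2000] = 8.1801; exercise value = 2.0000 ≤ continuation, so V_u = 8.1801
Node d (S = 69): continuation = e^(−0.1)·[0.8420·57.2000 + 0.1580·98.6000] = 57.6772; exercise value = 71.0000 > continuation, so V_d = 71.0000 (exercise)
Node 0 (S = 115): continuation = e^(−0.1)·[0.8420·8.1801 + 0.1580·71.0000] = 16.3854; exercise value = 25.0000 > continuation, so V_0 = 25.0000 (exercise)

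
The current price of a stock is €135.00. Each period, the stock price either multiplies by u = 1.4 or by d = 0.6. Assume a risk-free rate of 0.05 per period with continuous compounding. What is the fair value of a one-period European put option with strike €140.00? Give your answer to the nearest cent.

€24.46

Risk-neutral probability p = (e^0.05 − 0.6)/(1.4 − 0.6) = 0.4513/0.8000 = 0.5641
Terminal stock prices: S_u = 189, S_d = 81
Terminal payoffs (K − S): max(-49, 0) = 0, max(59, 0) = 59
Node 0 (S = 135): V_0 = e^(−0.05)·[0.5641·0.0000 + 0.4359·59.0000] = 24.4644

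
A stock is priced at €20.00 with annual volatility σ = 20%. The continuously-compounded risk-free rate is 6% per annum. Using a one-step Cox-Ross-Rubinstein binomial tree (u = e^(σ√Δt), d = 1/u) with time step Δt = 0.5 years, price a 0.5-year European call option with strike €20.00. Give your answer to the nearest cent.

€1.69

CRR parameters: u = e^(σ√Δt) = e^(0.2·√0.5) = 1.1519, d = 1/u = 0.8681
Per-period rate: rΔt = 0.06·0.5 = 0.03, so R = e^0.03 = 1.0305
Risk-neutral probability p = (e^0.03 − 0.8681)/(1.1519 − 0.8681) = 0.1623/0.2838 = 0.5720
Terminal stock prices: S_u = 23.04, S_d = 17.36
Terminal payoffs (S − K): max(3.038, 0) = 3.038, max(-2.638, 0) = 0
Node 0 (S = 20): V_0 = e^(−0.03)·[0.5720·3.0382 + 0.4280·0.0000] = 1.6865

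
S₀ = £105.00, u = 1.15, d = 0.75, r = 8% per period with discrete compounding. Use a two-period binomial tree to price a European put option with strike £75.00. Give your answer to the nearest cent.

Risk-neutral probability p = (1 + 0.08 − 0.75)/(1.15 − 0.75) = 0.3300/0.4000 = 0.8250
Terminal stock prices: S_uu = 138.9, S_ud = 90.56, S_dd = 59.06
Terminal payoffs (K − S): max(-63.86, 0) = 0, max(-15.56, 0) = 0, max(15.94, 0) = 15.94
Node u (S = 120.7): V_u = 1/1.08·[0.8250·0.0000 + 0.1750·0.0000] = 0.0000
Node d (S = 78.75): V_d = 1/1.08·[0.8250·0.0000 + 0.1750·15.9375] = 2.5825
Node 0 (S = 105): V_0 = 1/1.08·[0.8250·0.0000 + 0.1750·2.5825] = 0.4185

£0.42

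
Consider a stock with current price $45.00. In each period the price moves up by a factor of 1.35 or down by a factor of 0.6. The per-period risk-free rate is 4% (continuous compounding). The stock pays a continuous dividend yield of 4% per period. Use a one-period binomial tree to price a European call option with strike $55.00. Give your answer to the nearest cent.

$2.95

Per-period risk-free factor R = e^0.04 = 1.0408; dividend-adjusted growth = e^(0.04−0.04) = 1.0000.
Risk-neutral probability p = (1.0000 − 0.6)/(1.35 − 0.6) = 0.4000/0.7500 = 0.5333
Terminal stock prices: S_u = 60.75, S_d = 27
Terminal payoffs (S − K): max(5.75, 0) = 5.75, max(-28, 0) = 0
Node 0 (S = 45): V_0 = e^(−0.04)·[0.5333·5.7500 + 0.4667·0.0000] = 2.9464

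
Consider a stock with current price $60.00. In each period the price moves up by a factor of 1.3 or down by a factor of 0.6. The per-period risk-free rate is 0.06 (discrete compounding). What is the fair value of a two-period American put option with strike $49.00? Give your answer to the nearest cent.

$4.65

Risk-neutral probability p = (1 + 0.06 − 0.6)/(1.3 − 0.6) = 0.4600/0.7000 = 0.6571
Terminal stock prices: S_uu = 101.4, S_ud = 46.8, S_dd = 21.6
Terminal payoffs (K − S): max(-52.4, 0) = 0, max(2.2, 0) = 2.2, max(27.4, 0) = 27.4
Node u (S = 78): continuation = 1/1.06·[0.6571·0.0000 + 0.3429·2.2000] = 0.7116; exercise value = 0.0000 ≤ continuation, so V_u = 0.7116
Node d (S = 36): continuation = 1/1.06·[0.6571·2.2000 + 0.3429·27.4000] = 10.2264; exercise value = 13.0000 > continuation, so V_d = 13.0000 (exercise)
Node 0 (S = 60): continuation = 1/1.06·[0.6571·0.7116 + 0.3429·13.0000] = 4.6460; exercise value = 0.0000 ≤ continuation, so V_0 = 4.6460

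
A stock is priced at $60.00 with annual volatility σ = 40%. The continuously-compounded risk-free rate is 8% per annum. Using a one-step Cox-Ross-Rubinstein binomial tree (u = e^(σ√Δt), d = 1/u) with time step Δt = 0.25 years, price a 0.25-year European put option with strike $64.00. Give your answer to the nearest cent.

$7.29

CRR parameters: u = e^(σ√Δt) = e^(0.4·√0.25) = 1.2214, d = 1/u = 0.8187
Per-period rate: rΔt = 0.08·0.25 = 0.02, so R = e^0.02 = 1.0202
Risk-neutral probability p = (e^0.02 − 0.8187)/(1.2214 − 0.8187) = 0.2015/0.4027 = 0.5003
Terminal stock prices: S_u = 73.28, S_d = 49.12
Terminal payoffs (K − S): max(-9.284, 0) = 0, max(14.88, 0) = 14.88
Node 0 (S = 60): V_0 = e^(−0.02)·[0.5003·0.0000 + 0.4997·14.8762] = 7.2859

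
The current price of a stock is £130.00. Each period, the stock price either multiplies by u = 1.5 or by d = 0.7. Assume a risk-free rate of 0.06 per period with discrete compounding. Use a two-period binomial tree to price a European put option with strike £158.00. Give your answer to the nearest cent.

Risk-neutral probability p = (1 + 0.06 − 0.7)/(1.5 − 0.7) = 0.3600/0.8000 = 0.4500
Terminal stock prices: S_uu = 292.5, S_ud = 136.5, S_dd = 63.7
Terminal payoffs (K − S): max(-134.5, 0) = 0, max(21.5, 0) = 21.5, max(94.3, 0) = 94.3
Node u (S = 195): V_u = 1/1.06·[0.4500·0.0000 + 0.5500·21.5000] = 11.1557
Node d (S = 91): V_d = 1/1.06·[0.4500·21.5000 + 0.5500·94.3000] = 58.0566
Node 0 (S = 130): V_0 = 1/1.06·[0.4500·11.1557 + 0.5500·58.0566] = 34.8596

£34.86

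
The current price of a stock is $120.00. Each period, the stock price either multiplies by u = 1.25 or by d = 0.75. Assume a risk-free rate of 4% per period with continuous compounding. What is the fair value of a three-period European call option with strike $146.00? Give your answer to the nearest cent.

$15.42

Risk-neutral probability p = (e^0.04 − 0.75)/(1.25 − 0.75) = 0.2908/0.5000 = 0.5816
Terminal stock prices: S_uuu = 234.4, S_uud = 140.6, S_udd = 84.38, S_ddd = 50.62
Terminal payoffs (S − K): max(88.38, 0) = 88.38, max(-5.375, 0) = 0, max(-61.62, 0) = 0, max(-95.38, 0) = 0
Node uu (S = 187.5): V_uu = e^(−0.04)·[0.5816·88.3750 + 0.4184·0.0000] = 49.3853
Node ud (S = 112.5): V_ud = e^(−0.04)·[0.5816·0.0000 + 0.4184·0.0000] = 0.0000
Node dd (S = 67.5): V_dd = e^(−0.04)·[0.5816·0.0000 + 0.4184·0.0000] = 0.0000
Node u (S = 150): V_u = e^(−0.04)·[0.5816·49.3853 + 0.4184·0.0000] = 27.5973
Node d (S = 90): V_d = e^(−0.04)·[0.5816·0.0000 + 0.4184·0.0000] = 0.0000
Node 0 (S = 120): V_0 = e^(−0.04)·[0.5816·27.5973 + 0.4184·0.0000] = 15.4218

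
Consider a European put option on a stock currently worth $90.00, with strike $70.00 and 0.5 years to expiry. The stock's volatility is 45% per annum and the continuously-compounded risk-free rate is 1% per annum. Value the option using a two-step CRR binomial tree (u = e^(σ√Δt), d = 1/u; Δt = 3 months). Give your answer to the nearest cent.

$3.80

CRR parameters: u = e^(σ√Δt) = e^(0.45·√0.25) = 1.2523, d = 1/u = 0.7985
Per-period rate: rΔt = 0.01·0.25 = 0.0025, so R = e^0.0025 = 1.0025
Risk-neutral probability p = (e^0.0025 − 0.7985)/(1.2523 − 0.7985) = 0.2040/0.4538 = 0.4495
Terminal stock prices: S_uu = 141.1, S_ud = 90, S_dd = 57.39
Terminal payoffs (K − S): max(-71.15, 0) = 0, max(-20, 0) = 0, max(12.61, 0) = 12.61
Node u (S = 112.7): V_u = e^(−0.0025)·[0.4495·0.0000 + 0.5505·0.0000] = 0.0000
Node d (S = 71.87): V_d = e^(−0.0025)·[0.4495·0.0000 + 0.5505·12.6135] = 6.9264
Node 0 (S = 90): V_0 = e^(−0.0025)·[0.4495·0.0000 + 0.5505·6.9264] = 3.8034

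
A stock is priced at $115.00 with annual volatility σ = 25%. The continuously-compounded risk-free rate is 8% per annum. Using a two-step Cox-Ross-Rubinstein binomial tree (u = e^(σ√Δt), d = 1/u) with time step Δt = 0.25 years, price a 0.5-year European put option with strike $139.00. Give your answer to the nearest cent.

$21.06

CRR parameters: u = e^(σ√Δt) = e^(0.25·√0.25) = 1.1331, d = 1/u = 0.8825
Per-period rate: rΔt = 0.08·0.25 = 0.02, so R = e^0.02 = 1.0202
Risk-neutral probability p = (e^0.02 − 0.8825)/(1.1331 − 0.8825) = 0.1377/0.2507 = 0.5494
Terminal stock prices: S_uu = 147.7, S_ud = 115, S_dd = 89.56
Terminal payoffs (K − S): max(-8.663, 0) = 0, max(24, 0) = 24, max(49.44, 0) = 49.44
Node u (S = 130.3): V_u = e^(−0.02)·[0.5494·0.0000 + 0.4506·24.0000] = 10.6006
Node d (S = 101.5): V_d = e^(−0.02)·[0.5494·24.0000 + 0.4506·49.4379] = 34.7605
Node 0 (S = 115): V_0 = e^(−0.02)·[0.5494·10.6006 + 0.4506·34.7605] = 21.0619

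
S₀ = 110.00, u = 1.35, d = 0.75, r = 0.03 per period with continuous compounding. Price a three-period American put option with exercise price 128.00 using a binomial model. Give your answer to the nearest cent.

Risk-neutral probability p = (e^0.03 − 0.75)/(1.35 − 0.75) = 0.2805/0.6000 = 0.4674
Terminal stock prices: S_uuu = 270.6, S_uud = 150.4, S_udd = 83.53, S_ddd = 46.41
Terminal payoffs (K − S): max(-142.6, 0) = 0, max(-22.36, 0) = 0, max(44.47, 0) = 44.47, max(81.59, 0) = 81.59
Node uu (S = 200.5): continuation = e^(−0.03)·[0.4674·0.0000 + 0.5326·0.0000] = 0.0000; exercise value = 0.0000 ≤ continuation, so V_uu = 0.0000
Node ud (S = 111.4): continuation = e^(−0.03)·[0.4674·0.0000 + 0.5326·44.4688] = 22.9830; exercise value = 16.6250 ≤ continuation, so V_ud = 22.9830
Node dd (S = 61.88): continuation = e^(−0.03)·[0.4674·44.4688 + 0.5326·81.5938] = 62.3420; exercise value = 66.1250 > continuation, so V_dd = 66.1250 (exercise)
Node u (S = 148.5): continuation = e^(−0.03)·[0.4674·0.0000 + 0.5326·22.9830] = 11.8785; exercise value = 0.0000 ≤ continuation, so V_u = 11.8785
Node d (S = 82.5): continuation = e^(−0.03)·[0.4674·22.9830 + 0.5326·66.1250] = 44.6011; exercise value = 45.5000 > continuation, so V_d = 45.5000 (exercise)
Node 0 (S = 110): continuation = e^(−0.03)·[0.4674·11.8785 + 0.5326·45.5000] = 28.9042; exercise value = 18.0000 ≤ continuation, so V_0 = 28.9042

28.90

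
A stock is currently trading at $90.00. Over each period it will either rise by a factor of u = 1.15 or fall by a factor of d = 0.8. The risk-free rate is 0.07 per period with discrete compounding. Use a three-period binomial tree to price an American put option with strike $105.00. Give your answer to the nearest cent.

$15.00

Risk-neutral probability p = (1 + 0.07 − 0.8)/(1.15 − 0.8) = 0.2700/0.3500 = 0.7714
Terminal stock prices: S_uuu = 136.9, S_uud = 95.22, S_udd = 66.24, S_ddd = 46.08
Terminal payoffs (K − S): max(-31.88, 0) = 0, max(9.78, 0) = 9.78, max(38.76, 0) = 38.76, max(58.92, 0) = 58.92
Node uu (S = 119): continuation = 1/1.07·[0.7714·0.0000 + 0.2286·9.7800] = 2.0892; exercise value = 0.0000 ≤ continuation, so V_uu = 2.0892
Node ud (S = 82.8): continuation = 1/1.07·[0.7714·9.7800 + 0.2286·38.7600] = 15.3308; exercise value = 22.2000 > continuation, so V_ud = 22.2000 (exercise)
Node dd (S = 57.6): continuation = 1/1.07·[0.7714·38.7600 + 0.2286·58.9200] = 40.5308; exercise value = 47.4000 > continuation, so V_dd = 47.4000 (exercise)
Node u (S = 103.5): continuation = 1/1.07·[0.7714·2.0892 + 0.2286·22.2000] = 6.2485; exercise value = 1.5000 ≤ continuation, so V_u = 6.2485
Node d (S = 72): continuation = 1/1.07·[0.7714·22.2000 + 0.2286·47.4000] = 26.1308; exercise value = 33.0000 > continuation, so V_d = 33.0000 (exercise)
Node 0 (S = 90): continuation = 1/1.07·[0.7714·6.2485 + 0.2286·33.0000] = 11.5544; exercise value = 15.0000 > continuation, so V_0 = 15.0000 (exercise)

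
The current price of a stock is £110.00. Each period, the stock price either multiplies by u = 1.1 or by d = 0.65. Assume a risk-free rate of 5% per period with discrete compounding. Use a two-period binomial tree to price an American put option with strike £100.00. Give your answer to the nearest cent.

Risk-neutral probability p = (1 + 0.05 − 0.65)/(1.1 − 0.65) = 0.4000/0.4500 = 0.8889
Terminal stock prices: S_uu = 133.1, S_ud = 78.65, S_dd = 46.48
Terminal payoffs (K − S): max(-33.1, 0) = 0, max(21.35, 0) = 21.35, max(53.52, 0) = 53.52
Node u (S = 121): continuation = 1/1.05·[0.8889·0.0000 + 0.1111·21.3500] = 2.2593; exercise value = 0.0000 ≤ continuation, so V_u = 2.2593
Node d (S = 71.5): continuation = 1/1.05·[0.8889·21.3500 + 0.1111·53.5250] = 23.7381; exercise value = 28.5000 > continuation, so V_d = 28.5000 (exercise)
Node 0 (S = 110): continuation = 1/1.05·[0.8889·2.2593 + 0.1111·28.5000] = 4.9285; exercise value = 0.0000 ≤ continuation, so V_0 = 4.9285

£4.93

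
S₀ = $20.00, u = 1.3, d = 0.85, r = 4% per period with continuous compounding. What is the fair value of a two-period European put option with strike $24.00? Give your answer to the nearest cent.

Risk-neutral probability p = (e^0.04 − 0.85)/(1.3 − 0.85) = 0.1908/0.4500 = 0.4240
Terminal stock prices: S_uu = 33.8, S_ud = 22.1, S_dd = 14.45
Terminal payoffs (K − S): max(-9.8, 0) = 0, max(1.9, 0) = 1.9, max(9.55, 0) = 9.55
Node u (S = 26): V_u = e^(−0.04)·[0.4240·0.0000 + 0.5760·1.9000] = 1.0514
Node d (S = 17): V_d = e^(−0.04)·[0.4240·1.9000 + 0.5760·9.5500] = 6.0589
Node 0 (S = 20): V_0 = e^(−0.04)·[0.4240·1.0514 + 0.5760·6.0589] = 3.7813

$3.78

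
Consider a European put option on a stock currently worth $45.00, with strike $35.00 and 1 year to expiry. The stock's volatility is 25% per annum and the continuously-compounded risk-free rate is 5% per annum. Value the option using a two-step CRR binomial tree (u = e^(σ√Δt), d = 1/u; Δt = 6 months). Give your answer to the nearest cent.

$0.72

CRR parameters: u = e^(σ√Δt) = e^(0.25·√0.5) = 1.1934, d = 1/u = 0.8380
Per-period rate: rΔt = 0.05·0.5 = 0.025, so R = e^0.025 = 1.0253
Risk-neutral probability p = (e^0.025 − 0.8380)/(1.1934 − 0.8380) = 0.1873/0.3554 = 0.5272
Terminal stock prices: S_uu = 64.09, S_ud = 45, S_dd = 31.6
Terminal payoffs (K − S): max(-29.09, 0) = 0, max(-10, 0) = 0, max(3.402, 0) = 3.402
Node u (S = 53.7): V_u = e^(−0.025)·[0.5272·0.0000 + 0.4728·0.0000] = 0.0000
Node d (S = 37.71): V_d = e^(−0.025)·[0.5272·0.0000 + 0.4728·3.4015] = 1.5687
Node 0 (S = 45): V_0 = e^(−0.025)·[0.5272·0.0000 + 0.4728·1.5687] = 0.7234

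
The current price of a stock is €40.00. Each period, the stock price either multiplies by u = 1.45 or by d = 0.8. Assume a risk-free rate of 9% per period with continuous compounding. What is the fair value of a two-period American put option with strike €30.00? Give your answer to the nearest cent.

Risk-neutral probability p = (e^0.09 − 0.8)/(1.45 − 0.8) = 0.2942/0.6500 = 0.4526
Terminal stock prices: S_uu = 84.1, S_ud = 46.4, S_dd = 25.6
Terminal payoffs (K − S): max(-54.1, 0) = 0, max(-16.4, 0) = 0, max(4.4, 0) = 4.4
Node u (S = 58): continuation = e^(−0.09)·[0.4526·0.0000 + 0.5474·0.0000] = 0.0000; exercise value = 0.0000 ≤ continuation, so V_u = 0.0000
Node d (S = 32): continuation = e^(−0.09)·[0.4526·0.0000 + 0.5474·4.4000] = 2.2014; exercise value = 0.0000 ≤ continuation, so V_d = 2.2014
Node 0 (S = 40): continuation = e^(−0.09)·[0.4526·0.0000 + 0.5474·2.2014] = 1.1014; exercise value = 0.0000 ≤ continuation, so V_0 = 1.1014

€1.10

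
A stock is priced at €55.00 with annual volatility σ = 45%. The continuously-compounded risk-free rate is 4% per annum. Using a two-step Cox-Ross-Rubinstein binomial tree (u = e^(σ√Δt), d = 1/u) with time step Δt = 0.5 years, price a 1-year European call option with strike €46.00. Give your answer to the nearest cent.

€15.67

CRR parameters: u = e^(σ√Δt) = e^(0.45·√0.5) = 1.3746, d = 1/u = 0.7275
Per-period rate: rΔt = 0.04·0.5 = 0.02, so R = e^0.02 = 1.0202
Risk-neutral probability p = (e^0.02 − 0.7275)/(1.3746 − 0.7275) = 0.2927/0.6472 = 0.4523
Terminal stock prices: S_uu = 103.9, S_ud = 55, S_dd = 29.11
Terminal payoffs (S − K): max(57.93, 0) = 57.93, max(9, 0) = 9, max(-16.89, 0) = 0
Node u (S = 75.61): V_u = e^(−0.02)·[0.4523·57.9312 + 0.5477·9.0000] = 30.5165
Node d (S = 40.01): V_d = e^(−0.02)·[0.4523·9.0000 + 0.5477·0.0000] = 3.9903
Node 0 (S = 55): V_0 = e^(−0.02)·[0.4523·30.5165 + 0.5477·3.9903] = 15.6723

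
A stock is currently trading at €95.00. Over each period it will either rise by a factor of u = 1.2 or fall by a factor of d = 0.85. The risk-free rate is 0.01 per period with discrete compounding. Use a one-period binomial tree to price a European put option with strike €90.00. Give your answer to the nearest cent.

Risk-neutral probability p = (1 + 0.01 − 0.85)/(1.2 − 0.85) = 0.1600/0.3500 = 0.4571
Terminal stock prices: S_u = 114, S_d = 80.75
Terminal payoffs (K − S): max(-24, 0) = 0, max(9.25, 0) = 9.25
Node 0 (S = 95): V_0 = 1/1.01·[0.4571·0.0000 + 0.5429·9.2500] = 4.9717

€4.97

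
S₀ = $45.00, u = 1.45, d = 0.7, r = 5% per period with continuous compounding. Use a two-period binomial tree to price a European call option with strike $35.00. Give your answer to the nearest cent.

Risk-neutral probability p = (e^0.05 − 0.7)/(1.45 − 0.7) = 0.3513/0.7500 = 0.4684
Terminal stock prices: S_uu = 94.61, S_ud = 45.67, S_dd = 22.05
Terminal payoffs (S − K): max(59.61, 0) = 59.61, max(10.67, 0) = 10.67, max(-12.95, 0) = 0
Node u (S = 65.25): V_u = e^(−0.05)·[0.4684·59.6125 + 0.5316·10.6750] = 31.9570
Node d (S = 31.5): V_d = e^(−0.05)·[0.4684·10.6750 + 0.5316·0.0000] = 4.7559
Node 0 (S = 45): V_0 = e^(−0.05)·[0.4684·31.9570 + 0.5316·4.7559] = 16.6426

$16.64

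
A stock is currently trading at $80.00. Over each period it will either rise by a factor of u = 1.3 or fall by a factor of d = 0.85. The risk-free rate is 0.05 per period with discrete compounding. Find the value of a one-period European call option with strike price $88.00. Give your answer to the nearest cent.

Risk-neutral probability p = (1 + 0.05 − 0.85)/(1.3 − 0.85) = 0.2000/0.4500 = 0.4444
Terminal stock prices: S_u = 104, S_d = 68
Terminal payoffs (S − K): max(16, 0) = 16, max(-20, 0) = 0
Node 0 (S = 80): V_0 = 1/1.05·[0.4444·16.0000 + 0.5556·0.0000] = 6.7725

$6.77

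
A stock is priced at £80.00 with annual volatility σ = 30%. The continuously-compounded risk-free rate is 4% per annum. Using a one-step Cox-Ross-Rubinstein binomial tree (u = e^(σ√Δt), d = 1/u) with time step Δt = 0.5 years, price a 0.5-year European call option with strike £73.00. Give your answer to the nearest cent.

CRR parameters: u = e^(σ√Δt) = e^(0.3·√0.5) = 1.2363, d = 1/u = 0.8089
Per-period rate: rΔt = 0.04·0.5 = 0.02, so R = e^0.02 = 1.0202
Risk-neutral probability p = (e^0.02 − 0.8089)/(1.2363 − 0.8089) = 0.2113/0.4275 = 0.4944
Terminal stock prices: S_u = 98.9, S_d = 64.71
Terminal payoffs (S − K): max(25.9, 0) = 25.9, max(-8.291, 0) = 0
Node 0 (S = 80): V_0 = e^(−0.02)·[0.4944·25.9049 + 0.5056·0.0000] = 12.5544

£12.55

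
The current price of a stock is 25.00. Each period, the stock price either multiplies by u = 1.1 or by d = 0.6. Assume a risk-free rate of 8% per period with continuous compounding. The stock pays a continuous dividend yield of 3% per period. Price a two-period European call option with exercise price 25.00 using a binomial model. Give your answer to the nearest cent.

Per-period risk-free factor R = e^0.08 = 1.0833; dividend-adjusted growth = e^(0.08−0.03) = 1.0513.
Risk-neutral probability p = (1.0513 − 0.6)/(1.1 − 0.6) = 0.4513/0.5000 = 0.9025
Terminal stock prices: S_uu = 30.25, S_ud = 16.5, S_dd = 9
Terminal payoffs (S − K): max(5.25, 0) = 5.25, max(-8.5, 0) = 0, max(-16, 0) = 0
Node u (S = 27.5): V_u = e^(−0.08)·[0.9025·5.2500 + 0.0975·0.0000] = 4.3740
Node d (S = 15): V_d = e^(−0.08)·[0.9025·0.0000 + 0.0975·0.0000] = 0.0000
Node 0 (S = 25): V_0 = e^(−0.08)·[0.9025·4.3740 + 0.0975·0.0000] = 3.6442

3.64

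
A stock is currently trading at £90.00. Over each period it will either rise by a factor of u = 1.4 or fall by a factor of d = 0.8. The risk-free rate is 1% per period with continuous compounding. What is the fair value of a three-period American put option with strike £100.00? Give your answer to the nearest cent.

£23.11

Risk-neutral probability p = (e^0.01 − 0.8)/(1.4 − 0.8) = 0.2101/0.6000 = 0.3501
Terminal stock prices: S_uuu = 247, S_uud = 141.1, S_udd = 80.64, S_ddd = 46.08
Terminal payoffs (K − S): max(-147, 0) = 0, max(-41.12, 0) = 0, max(19.36, 0) = 19.36, max(53.92, 0) = 53.92
Node uu (S = 176.4): continuation = e^(−0.01)·[0.3501·0.0000 + 0.6499·0.0000] = 0.0000; exercise value = 0.0000 ≤ continuation, so V_uu = 0.0000
Node ud (S = 100.8): continuation = e^(−0.01)·[0.3501·0.0000 + 0.6499·19.3600] = 12.4572; exercise value = 0.0000 ≤ continuation, so V_ud = 12.4572
Node dd (S = 57.6): continuation = e^(−0.01)·[0.3501·19.3600 + 0.6499·53.9200] = 41.4050; exercise value = 42.4000 > continuation, so V_dd = 42.4000 (exercise)
Node u (S = 126): continuation = e^(−0.01)·[0.3501·0.0000 + 0.6499·12.4572] = 8.0156; exercise value = 0.0000 ≤ continuation, so V_u = 8.0156
Node d (S = 72): continuation = e^(−0.01)·[0.3501·12.4572 + 0.6499·42.4000] = 31.5999; exercise value = 28.0000 ≤ continuation, so V_d = 31.5999
Node 0 (S = 90): continuation = e^(−0.01)·[0.3501·8.0156 + 0.6499·31.5999] = 23.1112; exercise value = 10.0000 ≤ continuation, so V_0 = 23.1112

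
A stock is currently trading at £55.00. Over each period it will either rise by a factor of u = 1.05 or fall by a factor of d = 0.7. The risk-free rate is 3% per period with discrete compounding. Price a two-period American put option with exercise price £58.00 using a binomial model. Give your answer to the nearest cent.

£3.00

Risk-neutral probability p = (1 + 0.03 − 0.7)/(1.05 − 0.7) = 0.3300/0.3500 = 0.9429
Terminal stock prices: S_uu = 60.64, S_ud = 40.42, S_dd = 26.95
Terminal payoffs (K − S): max(-2.638, 0) = 0, max(17.58, 0) = 17.58, max(31.05, 0) = 31.05
Node u (S = 57.75): continuation = 1/1.03·[0.9429·0.0000 + 0.0571·17.5750] = 0.9750; exercise value = 0.2500 ≤ continuation, so V_u = 0.9750
Node d (S = 38.5): continuation = 1/1.03·[0.9429·17.5750 + 0.0571·31.0500] = 17.8107; exercise value = 19.5000 > continuation, so V_d = 19.5000 (exercise)
Node 0 (S = 55): continuation = 1/1.03·[0.9429·0.9750 + 0.0571·19.5000] = 1.9744; exercise value = 3.0000 > continuation, so V_0 = 3.0000 (exercise)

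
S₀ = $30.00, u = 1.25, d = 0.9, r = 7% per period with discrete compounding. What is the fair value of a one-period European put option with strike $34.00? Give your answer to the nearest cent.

$3.36

Risk-neutral probability p = (1 + 0.07 − 0.9)/(1.25 − 0.9) = 0.1700/0.3500 = 0.4857
Terminal stock prices: S_u = 37.5, S_d = 27
Terminal payoffs (K − S): max(-3.5, 0) = 0, max(7, 0) = 7
Node 0 (S = 30): V_0 = 1/1.07·[0.4857·0.0000 + 0.5143·7.0000] = 3.3645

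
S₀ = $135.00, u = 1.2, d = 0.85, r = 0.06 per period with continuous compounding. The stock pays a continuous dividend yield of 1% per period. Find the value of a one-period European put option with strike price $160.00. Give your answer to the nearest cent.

$18.11

Per-period risk-free factor R = e^0.06 = 1.0618; dividend-adjusted growth = e^(0.06−0.01) = 1.0513.
Risk-neutral probability p = (1.0513 − 0.85)/(1.2 − 0.85) = 0.2013/0.3500 = 0.5751
Terminal stock prices: S_u = 162, S_d = 114.8
Terminal payoffs (K − S): max(-2, 0) = 0, max(45.25, 0) = 45.25
Node 0 (S = 135): V_0 = e^(−0.06)·[0.5751·0.0000 + 0.4249·45.2500] = 18.1087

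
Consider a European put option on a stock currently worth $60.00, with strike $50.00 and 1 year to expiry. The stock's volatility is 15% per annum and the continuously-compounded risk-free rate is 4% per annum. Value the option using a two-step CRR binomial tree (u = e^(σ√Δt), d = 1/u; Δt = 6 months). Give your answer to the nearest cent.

$0.26

CRR parameters: u = e^(σ√Δt) = e^(0.15·√0.5) = 1.1119, d = 1/u = 0.8994
Per-period rate: rΔt = 0.04·0.5 = 0.02, so R = e^0.02 = 1.0202
Risk-neutral probability p = (e^0.02 − 0.8994)/(1.1119 − 0.8994) = 0.1208/0.2125 = 0.5686
Terminal stock prices: S_uu = 74.18, S_ud = 60, S_dd = 48.53
Terminal payoffs (K − S): max(-24.18, 0) = 0, max(-10, 0) = 0, max(1.469, 0) = 1.469
Node u (S = 66.71): V_u = e^(−0.02)·[0.5686·0.0000 + 0.4314·0.0000] = 0.0000
Node d (S = 53.96): V_d = e^(−0.02)·[0.5686·0.0000 + 0.4314·1.4685] = 0.6210
Node 0 (S = 60): V_0 = e^(−0.02)·[0.5686·0.0000 + 0.4314·0.6210] = 0.2626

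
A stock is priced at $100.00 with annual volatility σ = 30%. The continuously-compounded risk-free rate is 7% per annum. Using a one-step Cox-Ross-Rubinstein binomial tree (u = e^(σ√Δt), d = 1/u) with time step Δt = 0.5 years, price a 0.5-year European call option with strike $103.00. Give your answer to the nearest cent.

CRR parameters: u = e^(σ√Δt) = e^(0.3·√0.5) = 1.2363, d = 1/u = 0.8089
Per-period rate: rΔt = 0.07·0.5 = 0.035, so R = e^0.035 = 1.0356
Risk-neutral probability p = (e^0.035 − 0.8089)/(1.2363 − 0.8089) = 0.2268/0.4275 = 0.5305
Terminal stock prices: S_u = 123.6, S_d = 80.89
Terminal payoffs (S − K): max(20.63, 0) = 20.63, max(-22.11, 0) = 0
Node 0 (S = 100): V_0 = e^(−0.035)·[0.5305·20.6311 + 0.4695·0.0000] = 10.5683

$10.57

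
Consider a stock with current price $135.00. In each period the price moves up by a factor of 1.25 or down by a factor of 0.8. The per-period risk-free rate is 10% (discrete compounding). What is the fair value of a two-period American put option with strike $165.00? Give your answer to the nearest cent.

Risk-neutral probability p = (1 + 0.1 − 0.8)/(1.25 − 0.8) = 0.3000/0.4500 = 0.6667
Terminal stock prices: S_uu = 210.9, S_ud = 135, S_dd = 86.4
Terminal payoffs (K − S): max(-45.94, 0) = 0, max(30, 0) = 30, max(78.6, 0) = 78.6
Node u (S = 168.8): continuation = 1/1.1·[0.6667·0.0000 + 0.3333·30.0000] = 9.0909; exercise value = 0.0000 ≤ continuation, so V_u = 9.0909
Node d (S = 108): continuation = 1/1.1·[0.6667·30.0000 + 0.3333·78.6000] = 42.0000; exercise value = 57.0000 > continuation, so V_d = 57.0000 (exercise)
Node 0 (S = 135): continuation = 1/1.1·[0.6667·9.0909 + 0.3333·57.0000] = 22.7824; exercise value = 30.0000 > continuation, so V_0 = 30.0000 (exercise)

$30.00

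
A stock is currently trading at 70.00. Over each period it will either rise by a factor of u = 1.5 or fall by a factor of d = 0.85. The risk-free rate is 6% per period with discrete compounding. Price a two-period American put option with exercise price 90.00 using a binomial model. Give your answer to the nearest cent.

Risk-neutral probability p = (1 + 0.06 − 0.85)/(1.5 − 0.85) = 0.2100/0.6500 = 0.3231
Terminal stock prices: S_uu = 157.5, S_ud = 89.25, S_dd = 50.57
Terminal payoffs (K − S): max(-67.5, 0) = 0, max(0.75, 0) = 0.75, max(39.43, 0) = 39.43
Node u (S = 105): continuation = 1/1.06·[0.3231·0.0000 + 0.6769·0.7500] = 0.4790; exercise value = 0.0000 ≤ continuation, so V_u = 0.4790
Node d (S = 59.5): continuation = 1/1.06·[0.3231·0.7500 + 0.6769·39.4250] = 25.4057; exercise value = 30.5000 > continuation, so V_d = 30.5000 (exercise)
Node 0 (S = 70): continuation = 1/1.06·[0.3231·0.4790 + 0.6769·30.5000] = 19.6235; exercise value = 20.0000 > continuation, so V_0 = 20.0000 (exercise)

20.00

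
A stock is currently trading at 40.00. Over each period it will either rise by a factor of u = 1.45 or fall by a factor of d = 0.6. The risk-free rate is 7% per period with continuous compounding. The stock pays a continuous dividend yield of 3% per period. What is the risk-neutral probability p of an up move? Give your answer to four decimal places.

Per-period risk-free factor R = e^0.07 = 1.0725; dividend-adjusted growth = e^(0.07−0.03) = 1.0408.
Risk-neutral probability p = (1.0408 − 0.6)/(1.45 − 0.6) = 0.4408/0.8500 = 0.5186

p = 0.5186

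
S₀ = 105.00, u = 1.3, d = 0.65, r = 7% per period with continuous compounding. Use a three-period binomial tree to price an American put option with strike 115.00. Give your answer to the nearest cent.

Risk-neutral probability p = (e^0.07 − 0.65)/(1.3 − 0.65) = 0.4225/0.6500 = 0.6500
Terminal stock prices: S_uuu = 230.7, S_uud = 115.3, S_udd = 57.67, S_ddd = 28.84
Terminal payoffs (K − S): max(-115.7, 0) = 0, max(-0.3425, 0) = 0, max(57.33, 0) = 57.33, max(86.16, 0) = 86.16
Node uu (S = 177.5): continuation = e^(−0.07)·[0.6500·0.0000 + 0.3500·0.0000] = 0.0000; exercise value = 0.0000 ≤ continuation, so V_uu = 0.0000
Node ud (S = 88.73): continuation = e^(−0.07)·[0.6500·0.0000 + 0.3500·57.3287] = 18.7079; exercise value = 26.2750 > continuation, so V_ud = 26.2750 (exercise)
Node dd (S = 44.36): continuation = e^(−0.07)·[0.6500·57.3287 + 0.3500·86.1644] = 62.8628; exercise value = 70.6375 > continuation, so V_dd = 70.6375 (exercise)
Node u (S = 136.5): continuation = e^(−0.07)·[0.6500·0.0000 + 0.3500·26.2750] = 8.5742; exercise value = 0.0000 ≤ continuation, so V_u = 8.5742
Node d (S = 68.25): continuation = e^(−0.07)·[0.6500·26.2750 + 0.3500·70.6375] = 38.9753; exercise value = 46.7500 > continuation, so V_d = 46.7500 (exercise)
Node 0 (S = 105): continuation = e^(−0.07)·[0.6500·8.5742 + 0.3500·46.7500] = 20.4523; exercise value = 10.0000 ≤ continuation, so V_0 = 20.4523

20.45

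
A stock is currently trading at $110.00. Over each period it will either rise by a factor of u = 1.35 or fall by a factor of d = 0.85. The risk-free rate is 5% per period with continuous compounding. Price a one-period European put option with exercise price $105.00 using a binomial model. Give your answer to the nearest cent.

$6.54

Risk-neutral probability p = (e^0.05 − 0.85)/(1.35 − 0.85) = 0.2013/0.5000 = 0.4025
Terminal stock prices: S_u = 148.5, S_d = 93.5
Terminal payoffs (K − S): max(-43.5, 0) = 0, max(11.5, 0) = 11.5
Node 0 (S = 110): V_0 = e^(−0.05)·[0.4025·0.0000 + 0.5975·11.5000] = 6.5357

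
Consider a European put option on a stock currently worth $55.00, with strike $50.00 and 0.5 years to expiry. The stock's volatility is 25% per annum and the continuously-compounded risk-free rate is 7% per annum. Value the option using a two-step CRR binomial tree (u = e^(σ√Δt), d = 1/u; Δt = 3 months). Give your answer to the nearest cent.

CRR parameters: u = e^(σ√Δt) = e^(0.25·√0.25) = 1.1331, d = 1/u = 0.8825
Per-period rate: rΔt = 0.07·0.25 = 0.0175, so R = e^0.0175 = 1.0177
Risk-neutral probability p = (e^0.0175 − 0.8825)/(1.1331 − 0.8825) = 0.1352/0.2507 = 0.5392
Terminal stock prices: S_uu = 70.62, S_ud = 55, S_dd = 42.83
Terminal payoffs (K − S): max(-20.62, 0) = 0, max(-5, 0) = 0, max(7.166, 0) = 7.166
Node u (S = 62.32): V_u = e^(−0.0175)·[0.5392·0.0000 + 0.4608·0.0000] = 0.0000
Node d (S = 48.54): V_d = e^(−0.0175)·[0.5392·0.0000 + 0.4608·7.1660] = 3.2446
Node 0 (S = 55): V_0 = e^(−0.0175)·[0.5392·0.0000 + 0.4608·3.2446] = 1.4691

$1.47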